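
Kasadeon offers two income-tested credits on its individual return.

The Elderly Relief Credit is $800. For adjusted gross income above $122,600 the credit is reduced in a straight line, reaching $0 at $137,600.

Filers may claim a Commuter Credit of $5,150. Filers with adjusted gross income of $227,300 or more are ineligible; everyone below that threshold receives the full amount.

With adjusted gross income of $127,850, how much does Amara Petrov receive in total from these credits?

Elderly Relief Credit: $127,850 is $5,250 into a $15,000 phase-out range, leaving 9,750/15,000 of the credit: $800 × 9,750/15,000 = $520.
Commuter Credit: $127,850 is below the $227,300 cutoff, so the full $5,150 applies.
Total: $520 + $5,150 = $5,670.

$5,670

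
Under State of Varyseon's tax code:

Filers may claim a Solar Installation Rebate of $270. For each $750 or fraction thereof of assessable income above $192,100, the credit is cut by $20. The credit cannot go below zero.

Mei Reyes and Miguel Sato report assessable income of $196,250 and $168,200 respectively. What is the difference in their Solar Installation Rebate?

$120

Mei ($196,250): Solar Installation Rebate: income exceeds $192,100 by $4,150, which is 6 full-or-partial $750 increments; reduction = 6 × $20 = $120, leaving $150.
Miguel ($168,200): Solar Installation Rebate: $168,200 is at or below the $192,100 threshold, so the full $270 applies.
Difference: |$150 − $270| = $120.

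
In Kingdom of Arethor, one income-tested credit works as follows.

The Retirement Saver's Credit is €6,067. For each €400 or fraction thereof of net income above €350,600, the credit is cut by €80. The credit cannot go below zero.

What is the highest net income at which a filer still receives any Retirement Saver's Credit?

After 75 increments the reduction is 75 × €80 = €6,000, leaving €67; one more increment wipes it out. Increment 75 ends at excess 75 × €400 = €30,000, so the highest qualifying income is €350,600 + €30,000 = €380,600.

€380,600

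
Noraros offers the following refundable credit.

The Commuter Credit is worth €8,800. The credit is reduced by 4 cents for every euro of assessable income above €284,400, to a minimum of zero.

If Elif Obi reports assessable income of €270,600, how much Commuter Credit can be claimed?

€8,800

Commuter Credit: €270,600 is at or below the €284,400 threshold, so the full €8,800 applies.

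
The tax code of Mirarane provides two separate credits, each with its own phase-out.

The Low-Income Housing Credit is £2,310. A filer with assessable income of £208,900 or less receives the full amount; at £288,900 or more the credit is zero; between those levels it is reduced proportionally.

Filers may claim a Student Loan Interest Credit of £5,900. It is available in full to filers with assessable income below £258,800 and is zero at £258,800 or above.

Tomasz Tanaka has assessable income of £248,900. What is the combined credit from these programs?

£7,055

Low-Income Housing Credit: £248,900 is £40,000 into a £80,000 phase-out range, leaving 40,000/80,000 of the credit: £2,310 × 40,000/80,000 = £1,155.
Student Loan Interest Credit: £248,900 is below the £258,800 cutoff, so the full £5,900 applies.
Total: £1,155 + £5,900 = £7,055.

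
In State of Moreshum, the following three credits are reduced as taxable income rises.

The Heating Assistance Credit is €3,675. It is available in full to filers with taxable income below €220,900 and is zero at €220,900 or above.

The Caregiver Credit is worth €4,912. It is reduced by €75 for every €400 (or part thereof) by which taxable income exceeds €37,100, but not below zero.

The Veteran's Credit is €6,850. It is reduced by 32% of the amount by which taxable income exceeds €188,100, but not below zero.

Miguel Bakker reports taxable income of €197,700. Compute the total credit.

€7,453

Heating Assistance Credit: €197,700 is below the €220,900 cutoff, so the full €3,675 applies.
Caregiver Credit: income exceeds €37,100 by €160,600 → 402 increments × €75 = €30,150 ≥ base, so the credit is €0.
Veteran's Credit: 32% of the €9,600 excess over €188,100 is €3,072; credit = €6,850 − €3,072 = €3,778.
Total: €3,675 + €0 + €3,778 = €7,453.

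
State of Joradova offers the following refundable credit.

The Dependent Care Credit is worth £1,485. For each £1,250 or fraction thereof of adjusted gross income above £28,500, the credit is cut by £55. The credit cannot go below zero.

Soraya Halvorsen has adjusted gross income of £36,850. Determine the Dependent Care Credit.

£1,100

Dependent Care Credit: income exceeds £28,500 by £8,350, which is 7 full-or-partial £1,250 increments; reduction = 7 × £55 = £385, leaving £1,100.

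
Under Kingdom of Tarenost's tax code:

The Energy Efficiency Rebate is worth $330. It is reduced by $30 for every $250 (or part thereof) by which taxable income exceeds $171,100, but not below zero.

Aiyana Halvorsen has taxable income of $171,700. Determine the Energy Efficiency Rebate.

Energy Efficiency Rebate: income exceeds $171,100 by $600, which is 3 full-or-partial $250 increments; reduction = 3 × $30 = $90, leaving $240.

$240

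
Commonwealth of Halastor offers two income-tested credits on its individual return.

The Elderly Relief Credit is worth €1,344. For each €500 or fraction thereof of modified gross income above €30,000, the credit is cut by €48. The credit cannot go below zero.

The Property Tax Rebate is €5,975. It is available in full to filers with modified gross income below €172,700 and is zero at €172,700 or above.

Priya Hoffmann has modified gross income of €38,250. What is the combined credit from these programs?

Elderly Relief Credit: income exceeds €30,000 by €8,250, which is 17 full-or-partial €500 increments; reduction = 17 × €48 = €816, leaving €528.
Property Tax Rebate: €38,250 is below the €172,700 cutoff, so the full €5,975 applies.
Total: €528 + €5,975 = €6,503.

€6,503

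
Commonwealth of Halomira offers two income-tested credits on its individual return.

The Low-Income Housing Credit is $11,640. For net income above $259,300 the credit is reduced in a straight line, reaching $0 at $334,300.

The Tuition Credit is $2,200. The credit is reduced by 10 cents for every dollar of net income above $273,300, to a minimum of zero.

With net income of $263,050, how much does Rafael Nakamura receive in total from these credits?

$13,258

Low-Income Housing Credit: $263,050 is $3,750 into a $75,000 phase-out range, leaving 71,250/75,000 of the credit: $11,640 × 71,250/75,000 = $11,058.
Tuition Credit: $263,050 is at or below the $273,300 threshold, so the full $2,200 applies.
Total: $11,058 + $2,200 = $13,258.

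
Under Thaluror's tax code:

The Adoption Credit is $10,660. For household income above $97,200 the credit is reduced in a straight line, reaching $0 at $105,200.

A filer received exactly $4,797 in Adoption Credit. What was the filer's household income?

$4,797 is 4,797/10,660 of the full $10,660, so 5,863/10,660 of the $8,000 range has been used: income = $97,200 + $8,000 × 5,863/10,660 = $101,600.

$101,600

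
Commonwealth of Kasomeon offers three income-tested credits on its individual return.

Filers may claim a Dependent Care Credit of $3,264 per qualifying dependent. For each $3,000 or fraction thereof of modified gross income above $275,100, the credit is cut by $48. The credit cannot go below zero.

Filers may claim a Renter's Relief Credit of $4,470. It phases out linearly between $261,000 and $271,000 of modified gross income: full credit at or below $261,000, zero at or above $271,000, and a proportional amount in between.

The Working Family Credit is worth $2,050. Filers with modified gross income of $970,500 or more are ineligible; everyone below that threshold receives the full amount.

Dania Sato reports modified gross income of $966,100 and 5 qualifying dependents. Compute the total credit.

$7,282

Dependent Care Credit: base = 5 × $3,264 = $16,320. income exceeds $275,100 by $691,000, which is 231 full-or-partial $3,000 increments; reduction = 231 × $48 = $11,088, leaving $5,232.
Renter's Relief Credit: $966,100 is at or above $271,000, so the credit is $0.
Working Family Credit: $966,100 is below the $970,500 cutoff, so the full $2,050 applies.
Total: $5,232 + $0 + $2,050 = $7,282.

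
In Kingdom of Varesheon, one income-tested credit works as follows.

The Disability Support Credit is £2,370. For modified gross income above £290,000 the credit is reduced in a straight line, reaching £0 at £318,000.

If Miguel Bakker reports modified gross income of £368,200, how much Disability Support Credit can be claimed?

£0

Disability Support Credit: £368,200 is at or above £318,000, so the credit is £0.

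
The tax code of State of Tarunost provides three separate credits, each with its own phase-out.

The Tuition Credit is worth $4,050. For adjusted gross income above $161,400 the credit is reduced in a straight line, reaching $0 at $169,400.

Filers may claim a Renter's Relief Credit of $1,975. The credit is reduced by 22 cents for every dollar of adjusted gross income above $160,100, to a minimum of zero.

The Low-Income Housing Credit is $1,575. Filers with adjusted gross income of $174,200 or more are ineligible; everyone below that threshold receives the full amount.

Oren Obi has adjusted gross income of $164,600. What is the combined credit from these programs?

$4,990

Tuition Credit: $164,600 is $3,200 into a $8,000 phase-out range, leaving 4,800/8,000 of the credit: $4,050 × 4,800/8,000 = $2,430.
Renter's Relief Credit: 22% of the $4,500 excess over $160,100 is $990; credit = $1,975 − $990 = $985.
Low-Income Housing Credit: $164,600 is below the $174,200 cutoff, so the full $1,575 applies.
Total: $2,430 + $985 + $1,575 = $4,990.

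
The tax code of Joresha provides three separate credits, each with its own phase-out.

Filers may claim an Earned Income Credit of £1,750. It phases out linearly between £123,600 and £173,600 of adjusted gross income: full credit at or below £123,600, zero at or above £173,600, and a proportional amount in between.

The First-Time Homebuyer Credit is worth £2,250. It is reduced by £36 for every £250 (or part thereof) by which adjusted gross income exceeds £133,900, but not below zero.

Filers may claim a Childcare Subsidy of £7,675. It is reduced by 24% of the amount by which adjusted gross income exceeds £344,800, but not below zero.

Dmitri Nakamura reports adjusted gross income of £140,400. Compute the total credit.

£10,151

Earned Income Credit: £140,400 is £16,800 into a £50,000 phase-out range, leaving 33,200/50,000 of the credit: £1,750 × 33,200/50,000 = £1,162.
First-Time Homebuyer Credit: income exceeds £133,900 by £6,500, which is 26 full-or-partial £250 increments; reduction = 26 × £36 = £936, leaving £1,314.
Childcare Subsidy: £140,400 is at or below the £344,800 threshold, so the full £7,675 applies.
Total: £1,162 + £1,314 + £7,675 = £10,151.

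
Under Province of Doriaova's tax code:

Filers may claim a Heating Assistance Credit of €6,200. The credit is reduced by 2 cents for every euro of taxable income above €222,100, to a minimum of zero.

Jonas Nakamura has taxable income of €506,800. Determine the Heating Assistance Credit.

Heating Assistance Credit: 2% of the €284,700 excess over €222,100 is €5,694; credit = €6,200 − €5,694 = €506.

€506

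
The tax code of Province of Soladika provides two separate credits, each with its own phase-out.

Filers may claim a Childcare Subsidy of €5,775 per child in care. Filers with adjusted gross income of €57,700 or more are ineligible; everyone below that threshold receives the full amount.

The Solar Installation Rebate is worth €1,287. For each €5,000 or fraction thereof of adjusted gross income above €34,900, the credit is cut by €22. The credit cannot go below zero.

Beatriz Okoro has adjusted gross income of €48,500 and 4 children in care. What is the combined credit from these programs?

€24,321

Childcare Subsidy: base = 4 × €5,775 = €23,100. €48,500 is below the €57,700 cutoff, so the full €23,100 applies.
Solar Installation Rebate: income exceeds €34,900 by €13,600, which is 3 full-or-partial €5,000 increments; reduction = 3 × €22 = €66, leaving €1,221.
Total: €23,100 + €1,221 = €24,321.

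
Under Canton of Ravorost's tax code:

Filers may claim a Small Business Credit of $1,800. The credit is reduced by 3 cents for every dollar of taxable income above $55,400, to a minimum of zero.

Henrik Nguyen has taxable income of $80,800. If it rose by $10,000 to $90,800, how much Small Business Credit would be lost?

At $80,800 — 3% of the $25,400 excess over $55,400 is $762; credit = $1,800 − $762 = $1,038.
At $90,800 — 3% of the $35,400 excess over $55,400 is $1,062; credit = $1,800 − $1,062 = $738.
Lost: $1,038 − $738 = $300.

$300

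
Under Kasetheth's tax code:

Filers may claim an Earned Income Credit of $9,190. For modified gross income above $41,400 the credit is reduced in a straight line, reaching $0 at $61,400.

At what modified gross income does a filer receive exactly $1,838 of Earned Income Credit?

$57,400

$1,838 is 1,838/9,190 of the full $9,190, so 7,352/9,190 of the $20,000 range has been used: income = $41,400 + $20,000 × 7,352/9,190 = $57,400.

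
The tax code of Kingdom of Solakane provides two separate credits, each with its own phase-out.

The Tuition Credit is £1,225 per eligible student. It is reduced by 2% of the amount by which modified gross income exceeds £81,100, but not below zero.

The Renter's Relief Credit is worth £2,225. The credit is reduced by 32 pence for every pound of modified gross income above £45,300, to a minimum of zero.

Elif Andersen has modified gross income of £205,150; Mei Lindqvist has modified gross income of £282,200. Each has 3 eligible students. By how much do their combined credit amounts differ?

£1,194

Elif (£205,150): Tuition Credit: base = 3 × £1,225 = £3,675. 2% of the £124,050 excess over £81,100 is £2,481; credit = £3,675 − £2,481 = £1,194. Renter's Relief Credit: 32% of the £159,850 excess over £45,300 is £51,152 ≥ base, so the credit is £0. total £1,194 + £0 = £1,194
Mei (£282,200): Tuition Credit: base = 3 × £1,225 = £3,675. 2% of the £201,100 excess over £81,100 is £4,022 ≥ base, so the credit is £0. Renter's Relief Credit: 32% of the £236,900 excess over £45,300 is £75,808 ≥ base, so the credit is £0. total £0 + £0 = £0
Difference: |£1,194 − £0| = £1,194.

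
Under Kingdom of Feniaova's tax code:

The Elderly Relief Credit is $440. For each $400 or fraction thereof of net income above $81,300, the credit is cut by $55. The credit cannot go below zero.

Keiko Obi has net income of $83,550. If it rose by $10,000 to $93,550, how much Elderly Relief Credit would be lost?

At $83,550 — income exceeds $81,300 by $2,250, which is 6 full-or-partial $400 increments; reduction = 6 × $55 = $330, leaving $110.
At $93,550 — income exceeds $81,300 by $12,250 → 31 increments × $55 = $1,705 ≥ base, so the credit is $0.
Lost: $110 − $0 = $110.

$110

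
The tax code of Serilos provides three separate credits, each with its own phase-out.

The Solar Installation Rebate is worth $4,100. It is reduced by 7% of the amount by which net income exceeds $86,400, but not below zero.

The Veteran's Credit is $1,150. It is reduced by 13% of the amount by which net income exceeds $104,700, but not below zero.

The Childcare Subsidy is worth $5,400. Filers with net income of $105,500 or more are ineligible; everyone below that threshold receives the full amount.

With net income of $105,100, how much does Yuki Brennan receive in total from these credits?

Solar Installation Rebate: 7% of the $18,700 excess over $86,400 is $1,309; credit = $4,100 − $1,309 = $2,791.
Veteran's Credit: 13% of the $400 excess over $104,700 is $52; credit = $1,150 − $52 = $1,098.
Childcare Subsidy: $105,100 is below the $105,500 cutoff, so the full $5,400 applies.
Total: $2,791 + $1,098 + $5,400 = $9,289.

$9,289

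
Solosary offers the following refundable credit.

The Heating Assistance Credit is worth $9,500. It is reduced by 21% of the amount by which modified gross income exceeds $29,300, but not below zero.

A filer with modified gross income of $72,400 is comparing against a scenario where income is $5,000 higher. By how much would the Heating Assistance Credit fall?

$449

At $72,400 — 21% of the $43,100 excess over $29,300 is $9,051; credit = $9,500 − $9,051 = $449.
At $77,400 — 21% of the $48,100 excess over $29,300 is $10,101 ≥ base, so the credit is $0.
Lost: $449 − $0 = $449.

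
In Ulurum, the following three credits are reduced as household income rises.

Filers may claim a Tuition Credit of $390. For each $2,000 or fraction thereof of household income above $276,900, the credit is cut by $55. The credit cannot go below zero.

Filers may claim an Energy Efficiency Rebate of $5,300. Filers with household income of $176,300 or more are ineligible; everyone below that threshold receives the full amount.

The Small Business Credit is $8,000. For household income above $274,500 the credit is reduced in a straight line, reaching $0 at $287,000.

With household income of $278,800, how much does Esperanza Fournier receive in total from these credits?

$5,583

Tuition Credit: income exceeds $276,900 by $1,900, which is 1 full-or-partial $2,000 increment; reduction = 1 × $55 = $55, leaving $335.
Energy Efficiency Rebate: $278,800 meets or exceeds the $176,300 cutoff, so the credit is $0.
Small Business Credit: $278,800 is $4,300 into a $12,500 phase-out range, leaving 8,200/12,500 of the credit: $8,000 × 8,200/12,500 = $5,248.
Total: $335 + $0 + $5,248 = $5,583.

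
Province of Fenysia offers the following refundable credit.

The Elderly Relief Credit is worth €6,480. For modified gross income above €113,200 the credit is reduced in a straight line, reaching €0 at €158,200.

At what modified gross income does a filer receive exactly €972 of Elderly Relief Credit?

€972 is 972/6,480 of the full €6,480, so 5,508/6,480 of the €45,000 range has been used: income = €113,200 + €45,000 × 5,508/6,480 = €151,450.

€151,450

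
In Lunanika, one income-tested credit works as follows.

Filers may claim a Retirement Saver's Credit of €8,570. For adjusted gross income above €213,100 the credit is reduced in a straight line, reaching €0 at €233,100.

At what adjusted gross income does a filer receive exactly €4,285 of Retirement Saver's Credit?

€223,100

€4,285 is 4,285/8,570 of the full €8,570, so 4,285/8,570 of the €20,000 range has been used: income = €213,100 + €20,000 × 4,285/8,570 = €223,100.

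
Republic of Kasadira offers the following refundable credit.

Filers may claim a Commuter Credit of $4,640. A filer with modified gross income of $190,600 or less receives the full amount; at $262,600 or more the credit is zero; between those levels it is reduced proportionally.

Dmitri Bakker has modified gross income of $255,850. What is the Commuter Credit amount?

Commuter Credit: $255,850 is $65,250 into a $72,000 phase-out range, leaving 6,750/72,000 of the credit: $4,640 × 6,750/72,000 = $435.

$435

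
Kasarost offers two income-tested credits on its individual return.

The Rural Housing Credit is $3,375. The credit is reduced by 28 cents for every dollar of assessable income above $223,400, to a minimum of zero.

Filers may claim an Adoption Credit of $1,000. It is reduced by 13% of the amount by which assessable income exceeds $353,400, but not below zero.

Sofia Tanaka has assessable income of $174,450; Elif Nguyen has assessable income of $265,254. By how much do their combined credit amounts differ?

$3,375

Sofia ($174,450): Rural Housing Credit: $174,450 is at or below the $223,400 threshold, so the full $3,375 applies. Adoption Credit: $174,450 is at or below the $353,400 threshold, so the full $1,000 applies. total $3,375 + $1,000 = $4,375
Elif ($265,254): Rural Housing Credit: 28% of the $41,854 excess over $223,400 is $11,719.12 ≥ base, so the credit is $0. Adoption Credit: $265,254 is at or below the $353,400 threshold, so the full $1,000 applies. total $0 + $1,000 = $1,000
Difference: |$4,375 − $1,000| = $3,375.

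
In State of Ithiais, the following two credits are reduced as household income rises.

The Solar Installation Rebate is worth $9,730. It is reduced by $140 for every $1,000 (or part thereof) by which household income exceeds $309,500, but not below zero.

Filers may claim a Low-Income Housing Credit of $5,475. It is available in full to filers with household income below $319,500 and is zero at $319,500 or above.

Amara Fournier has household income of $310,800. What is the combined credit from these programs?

Solar Installation Rebate: income exceeds $309,500 by $1,300, which is 2 full-or-partial $1,000 increments; reduction = 2 × $140 = $280, leaving $9,450.
Low-Income Housing Credit: $310,800 is below the $319,500 cutoff, so the full $5,475 applies.
Total: $9,450 + $5,475 = $14,925.

$14,925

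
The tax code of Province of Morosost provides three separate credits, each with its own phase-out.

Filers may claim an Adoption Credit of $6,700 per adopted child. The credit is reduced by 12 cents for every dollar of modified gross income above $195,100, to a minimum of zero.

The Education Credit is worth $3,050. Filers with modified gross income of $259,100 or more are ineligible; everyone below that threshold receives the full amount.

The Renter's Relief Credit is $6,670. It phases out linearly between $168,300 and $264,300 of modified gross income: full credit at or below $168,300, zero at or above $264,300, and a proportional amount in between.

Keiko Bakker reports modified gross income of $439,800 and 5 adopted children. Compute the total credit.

$4,136

Adoption Credit: base = 5 × $6,700 = $33,500. 12% of the $244,700 excess over $195,100 is $29,364; credit = $33,500 − $29,364 = $4,136.
Education Credit: $439,800 meets or exceeds the $259,100 cutoff, so the credit is $0.
Renter's Relief Credit: $439,800 is at or above $264,300, so the credit is $0.
Total: $4,136 + $0 + $0 = $4,136.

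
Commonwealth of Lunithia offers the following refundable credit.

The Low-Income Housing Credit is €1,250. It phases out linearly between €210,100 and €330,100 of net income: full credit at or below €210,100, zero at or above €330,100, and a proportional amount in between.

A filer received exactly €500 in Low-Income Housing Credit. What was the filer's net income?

€500 is 500/1,250 of the full €1,250, so 750/1,250 of the €120,000 range has been used: income = €210,100 + €120,000 × 750/1,250 = €282,100.

€282,100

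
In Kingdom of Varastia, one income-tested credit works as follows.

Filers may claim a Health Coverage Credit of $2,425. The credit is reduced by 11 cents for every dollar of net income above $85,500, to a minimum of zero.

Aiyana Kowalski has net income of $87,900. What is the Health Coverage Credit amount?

$2,161

Health Coverage Credit: 11% of the $2,400 excess over $85,500 is $264; credit = $2,425 − $264 = $2,161.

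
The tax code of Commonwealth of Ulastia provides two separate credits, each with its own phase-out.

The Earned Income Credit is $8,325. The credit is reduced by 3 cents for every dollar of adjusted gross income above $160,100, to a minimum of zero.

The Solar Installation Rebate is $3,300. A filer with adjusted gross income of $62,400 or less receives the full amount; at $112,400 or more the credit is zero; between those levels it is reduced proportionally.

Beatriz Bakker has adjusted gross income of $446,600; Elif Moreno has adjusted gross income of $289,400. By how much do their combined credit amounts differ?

$4,446

Beatriz ($446,600): Earned Income Credit: 3% of the $286,500 excess over $160,100 is $8,595 ≥ base, so the credit is $0. Solar Installation Rebate: $446,600 is at or above $112,400, so the credit is $0. total $0 + $0 = $0
Elif ($289,400): Earned Income Credit: 3% of the $129,300 excess over $160,100 is $3,879; credit = $8,325 − $3,879 = $4,446. Solar Installation Rebate: $289,400 is at or above $112,400, so the credit is $0. total $4,446 + $0 = $4,446
Difference: |$0 − $4,446| = $4,446.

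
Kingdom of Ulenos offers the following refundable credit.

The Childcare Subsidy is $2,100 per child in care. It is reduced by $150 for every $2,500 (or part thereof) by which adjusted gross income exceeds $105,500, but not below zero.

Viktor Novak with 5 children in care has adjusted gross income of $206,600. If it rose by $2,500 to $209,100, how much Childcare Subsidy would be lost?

$150

At $206,600 — base = 5 × $2,100 = $10,500. income exceeds $105,500 by $101,100, which is 41 full-or-partial $2,500 increments; reduction = 41 × $150 = $6,150, leaving $4,350.
At $209,100 — base = 5 × $2,100 = $10,500. income exceeds $105,500 by $103,600, which is 42 full-or-partial $2,500 increments; reduction = 42 × $150 = $6,300, leaving $4,200.
Lost: $4,350 − $4,200 = $150.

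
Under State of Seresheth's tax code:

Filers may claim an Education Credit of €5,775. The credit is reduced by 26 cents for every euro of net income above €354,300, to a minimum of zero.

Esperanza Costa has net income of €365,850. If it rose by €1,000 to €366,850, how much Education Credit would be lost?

€260

At €365,850 — 26% of the €11,550 excess over €354,300 is €3,003; credit = €5,775 − €3,003 = €2,772.
At €366,850 — 26% of the €12,550 excess over €354,300 is €3,263; credit = €5,775 − €3,263 = €2,512.
Lost: €2,772 − €2,512 = €260.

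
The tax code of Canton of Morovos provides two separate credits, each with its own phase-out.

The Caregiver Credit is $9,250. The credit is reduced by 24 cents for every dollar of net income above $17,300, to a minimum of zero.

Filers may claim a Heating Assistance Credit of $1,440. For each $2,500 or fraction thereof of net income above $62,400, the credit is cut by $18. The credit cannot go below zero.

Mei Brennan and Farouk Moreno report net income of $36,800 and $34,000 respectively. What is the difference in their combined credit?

$672

Mei ($36,800): Caregiver Credit: 24% of the $19,500 excess over $17,300 is $4,680; credit = $9,250 − $4,680 = $4,570. Heating Assistance Credit: $36,800 is at or below the $62,400 threshold, so the full $1,440 applies. total $4,570 + $1,440 = $6,010
Farouk ($34,000): Caregiver Credit: 24% of the $16,700 excess over $17,300 is $4,008; credit = $9,250 − $4,008 = $5,242. Heating Assistance Credit: $34,000 is at or below the $62,400 threshold, so the full $1,440 applies. total $5,242 + $1,440 = $6,682
Difference: |$6,010 − $6,682| = $672.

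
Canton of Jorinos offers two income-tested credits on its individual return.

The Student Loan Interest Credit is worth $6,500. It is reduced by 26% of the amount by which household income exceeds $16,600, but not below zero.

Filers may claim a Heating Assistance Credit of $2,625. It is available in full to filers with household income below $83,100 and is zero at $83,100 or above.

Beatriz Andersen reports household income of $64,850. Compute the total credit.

Student Loan Interest Credit: 26% of the $48,250 excess over $16,600 is $12,545 ≥ base, so the credit is $0.
Heating Assistance Credit: $64,850 is below the $83,100 cutoff, so the full $2,625 applies.
Total: $0 + $2,625 = $2,625.

$2,625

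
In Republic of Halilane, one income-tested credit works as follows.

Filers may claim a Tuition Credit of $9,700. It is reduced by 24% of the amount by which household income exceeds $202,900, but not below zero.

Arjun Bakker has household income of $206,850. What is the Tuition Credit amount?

Tuition Credit: 24% of the $3,950 excess over $202,900 is $948; credit = $9,700 − $948 = $8,752.

$8,752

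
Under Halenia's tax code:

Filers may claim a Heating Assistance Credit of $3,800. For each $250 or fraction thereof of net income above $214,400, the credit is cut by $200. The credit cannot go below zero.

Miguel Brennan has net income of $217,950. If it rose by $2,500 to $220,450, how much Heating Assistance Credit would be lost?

$800

At $217,950 — income exceeds $214,400 by $3,550, which is 15 full-or-partial $250 increments; reduction = 15 × $200 = $3,000, leaving $800.
At $220,450 — income exceeds $214,400 by $6,050 → 25 increments × $200 = $5,000 ≥ base, so the credit is $0.
Lost: $800 − $0 = $800.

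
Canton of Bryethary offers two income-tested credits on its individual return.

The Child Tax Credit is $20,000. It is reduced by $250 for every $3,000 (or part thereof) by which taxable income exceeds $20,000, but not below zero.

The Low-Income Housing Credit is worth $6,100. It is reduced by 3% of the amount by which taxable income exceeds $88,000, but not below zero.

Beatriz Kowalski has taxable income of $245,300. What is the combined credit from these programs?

Child Tax Credit: income exceeds $20,000 by $225,300, which is 76 full-or-partial $3,000 increments; reduction = 76 × $250 = $19,000, leaving $1,000.
Low-Income Housing Credit: 3% of the $157,300 excess over $88,000 is $4,719; credit = $6,100 − $4,719 = $1,381.
Total: $1,000 + $1,381 = $2,381.

$2,381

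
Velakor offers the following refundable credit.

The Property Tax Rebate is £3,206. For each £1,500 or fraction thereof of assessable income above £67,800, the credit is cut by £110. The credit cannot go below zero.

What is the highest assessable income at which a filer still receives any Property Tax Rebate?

After 29 increments the reduction is 29 × £110 = £3,190, leaving £16; one more increment wipes it out. Increment 29 ends at excess 29 × £1,500 = £43,500, so the highest qualifying income is £67,800 + £43,500 = £111,300.

£111,300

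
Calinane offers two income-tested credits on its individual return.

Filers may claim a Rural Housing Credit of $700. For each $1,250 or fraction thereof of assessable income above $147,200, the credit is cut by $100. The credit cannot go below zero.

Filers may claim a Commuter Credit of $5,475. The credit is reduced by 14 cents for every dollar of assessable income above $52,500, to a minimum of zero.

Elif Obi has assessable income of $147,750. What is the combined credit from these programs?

Rural Housing Credit: income exceeds $147,200 by $550, which is 1 full-or-partial $1,250 increment; reduction = 1 × $100 = $100, leaving $600.
Commuter Credit: 14% of the $95,250 excess over $52,500 is $13,335 ≥ base, so the credit is $0.
Total: $600 + $0 = $600.

$600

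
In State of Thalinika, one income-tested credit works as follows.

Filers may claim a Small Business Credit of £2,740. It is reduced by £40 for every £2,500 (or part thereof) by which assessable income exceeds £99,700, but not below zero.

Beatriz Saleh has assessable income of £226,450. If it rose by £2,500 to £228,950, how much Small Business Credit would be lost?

At £226,450 — income exceeds £99,700 by £126,750, which is 51 full-or-partial £2,500 increments; reduction = 51 × £40 = £2,040, leaving £700.
At £228,950 — income exceeds £99,700 by £129,250, which is 52 full-or-partial £2,500 increments; reduction = 52 × £40 = £2,080, leaving £660.
Lost: £700 − £660 = £40.

£40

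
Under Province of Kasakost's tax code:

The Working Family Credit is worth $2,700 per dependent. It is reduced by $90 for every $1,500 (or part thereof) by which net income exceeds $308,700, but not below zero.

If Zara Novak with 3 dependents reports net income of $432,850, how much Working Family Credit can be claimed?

Working Family Credit: base = 3 × $2,700 = $8,100. income exceeds $308,700 by $124,150, which is 83 full-or-partial $1,500 increments; reduction = 83 × $90 = $7,470, leaving $630.

$630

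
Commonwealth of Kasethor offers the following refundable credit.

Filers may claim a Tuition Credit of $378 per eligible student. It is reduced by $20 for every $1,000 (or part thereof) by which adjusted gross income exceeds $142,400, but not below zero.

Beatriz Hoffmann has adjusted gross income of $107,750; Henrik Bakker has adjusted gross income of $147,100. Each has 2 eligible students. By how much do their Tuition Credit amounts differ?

$100

Beatriz ($107,750): Tuition Credit: base = 2 × $378 = $756. $107,750 is at or below the $142,400 threshold, so the full $756 applies.
Henrik ($147,100): Tuition Credit: base = 2 × $378 = $756. income exceeds $142,400 by $4,700, which is 5 full-or-partial $1,000 increments; reduction = 5 × $20 = $100, leaving $656.
Difference: |$756 − $656| = $100.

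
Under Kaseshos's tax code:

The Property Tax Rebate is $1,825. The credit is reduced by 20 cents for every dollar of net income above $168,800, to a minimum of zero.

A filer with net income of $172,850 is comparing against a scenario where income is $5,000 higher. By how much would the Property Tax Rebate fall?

At $172,850 — 20% of the $4,050 excess over $168,800 is $810; credit = $1,825 − $810 = $1,015.
At $177,850 — 20% of the $9,050 excess over $168,800 is $1,810; credit = $1,825 − $1,810 = $15.
Lost: $1,015 − $15 = $1,000.

$1,000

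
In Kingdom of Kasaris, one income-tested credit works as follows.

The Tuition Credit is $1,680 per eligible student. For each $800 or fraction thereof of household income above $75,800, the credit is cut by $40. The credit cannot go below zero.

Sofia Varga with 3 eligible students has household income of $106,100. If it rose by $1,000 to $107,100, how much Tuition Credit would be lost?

$80

At $106,100 — base = 3 × $1,680 = $5,040. income exceeds $75,800 by $30,300, which is 38 full-or-partial $800 increments; reduction = 38 × $40 = $1,520, leaving $3,520.
At $107,100 — base = 3 × $1,680 = $5,040. income exceeds $75,800 by $31,300, which is 40 full-or-partial $800 increments; reduction = 40 × $40 = $1,600, leaving $3,440.
Lost: $3,520 − $3,440 = $80.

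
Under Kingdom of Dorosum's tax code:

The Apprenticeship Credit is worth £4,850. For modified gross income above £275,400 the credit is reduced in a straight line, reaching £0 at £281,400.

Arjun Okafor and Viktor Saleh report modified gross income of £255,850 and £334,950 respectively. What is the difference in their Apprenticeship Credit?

£4,850

Arjun (£255,850): Apprenticeship Credit: £255,850 is at or below the £275,400 threshold, so the full £4,850 applies.
Viktor (£334,950): Apprenticeship Credit: £334,950 is at or above £281,400, so the credit is £0.
Difference: |£4,850 − £0| = £4,850.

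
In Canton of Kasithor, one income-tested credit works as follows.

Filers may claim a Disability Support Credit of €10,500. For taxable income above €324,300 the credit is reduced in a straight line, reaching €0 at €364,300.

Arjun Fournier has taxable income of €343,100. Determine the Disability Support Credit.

Disability Support Credit: €343,100 is €18,800 into a €40,000 phase-out range, leaving 21,200/40,000 of the credit: €10,500 × 21,200/40,000 = €5,565.

€5,565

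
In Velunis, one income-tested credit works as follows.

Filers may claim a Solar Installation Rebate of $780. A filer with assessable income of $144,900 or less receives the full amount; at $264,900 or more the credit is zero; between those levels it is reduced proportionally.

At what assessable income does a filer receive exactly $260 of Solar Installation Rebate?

$224,900

$260 is 260/780 of the full $780, so 520/780 of the $120,000 range has been used: income = $144,900 + $120,000 × 520/780 = $224,900.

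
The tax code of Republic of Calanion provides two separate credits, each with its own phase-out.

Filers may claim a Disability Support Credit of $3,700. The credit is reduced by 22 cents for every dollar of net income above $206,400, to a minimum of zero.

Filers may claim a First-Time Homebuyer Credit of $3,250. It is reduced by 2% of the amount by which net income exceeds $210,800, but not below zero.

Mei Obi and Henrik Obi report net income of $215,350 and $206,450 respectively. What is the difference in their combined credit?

Mei ($215,350): Disability Support Credit: 22% of the $8,950 excess over $206,400 is $1,969; credit = $3,700 − $1,969 = $1,731. First-Time Homebuyer Credit: 2% of the $4,550 excess over $210,800 is $91; credit = $3,250 − $91 = $3,159. total $1,731 + $3,159 = $4,890
Henrik ($206,450): Disability Support Credit: 22% of the $50 excess over $206,400 is $11; credit = $3,700 − $11 = $3,689. First-Time Homebuyer Credit: $206,450 is at or below the $210,800 threshold, so the full $3,250 applies. total $3,689 + $3,250 = $6,939
Difference: |$4,890 − $6,939| = $2,049.

$2,049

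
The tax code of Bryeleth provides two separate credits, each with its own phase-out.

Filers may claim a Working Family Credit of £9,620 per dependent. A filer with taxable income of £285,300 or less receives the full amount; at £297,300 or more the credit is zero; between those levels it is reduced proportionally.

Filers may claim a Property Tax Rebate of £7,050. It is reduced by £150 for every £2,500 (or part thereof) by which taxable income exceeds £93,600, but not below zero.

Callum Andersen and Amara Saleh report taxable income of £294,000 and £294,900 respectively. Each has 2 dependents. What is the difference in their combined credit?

£1,443

Callum (£294,000): Working Family Credit: base = 2 × £9,620 = £19,240. £294,000 is £8,700 into a £12,000 phase-out range, leaving 3,300/12,000 of the credit: £19,240 × 3,300/12,000 = £5,291. Property Tax Rebate: income exceeds £93,600 by £200,400 → 81 increments × £150 = £12,150 ≥ base, so the credit is £0. total £5,291 + £0 = £5,291
Amara (£294,900): Working Family Credit: base = 2 × £9,620 = £19,240. £294,900 is £9,600 into a £12,000 phase-out range, leaving 2,400/12,000 of the credit: £19,240 × 2,400/12,000 = £3,848. Property Tax Rebate: income exceeds £93,600 by £201,300 → 81 increments × £150 = £12,150 ≥ base, so the credit is £0. total £3,848 + £0 = £3,848
Difference: |£5,291 − £3,848| = £1,443.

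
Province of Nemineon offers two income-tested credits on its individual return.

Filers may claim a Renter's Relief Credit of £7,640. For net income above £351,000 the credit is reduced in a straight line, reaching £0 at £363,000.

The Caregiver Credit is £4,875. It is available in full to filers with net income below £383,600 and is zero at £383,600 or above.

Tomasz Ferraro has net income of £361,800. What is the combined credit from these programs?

£5,639

Renter's Relief Credit: £361,800 is £10,800 into a £12,000 phase-out range, leaving 1,200/12,000 of the credit: £7,640 × 1,200/12,000 = £764.
Caregiver Credit: £361,800 is below the £383,600 cutoff, so the full £4,875 applies.
Total: £764 + £4,875 = £5,639.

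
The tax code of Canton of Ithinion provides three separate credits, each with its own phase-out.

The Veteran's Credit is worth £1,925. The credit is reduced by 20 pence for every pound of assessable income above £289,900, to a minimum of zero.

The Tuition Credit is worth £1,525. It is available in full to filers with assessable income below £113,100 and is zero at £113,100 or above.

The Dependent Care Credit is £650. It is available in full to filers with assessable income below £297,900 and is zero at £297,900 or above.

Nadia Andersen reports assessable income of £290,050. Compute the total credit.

£2,545

Veteran's Credit: 20% of the £150 excess over £289,900 is £30; credit = £1,925 − £30 = £1,895.
Tuition Credit: £290,050 meets or exceeds the £113,100 cutoff, so the credit is £0.
Dependent Care Credit: £290,050 is below the £297,900 cutoff, so the full £650 applies.
Total: £1,895 + £0 + £650 = £2,545.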